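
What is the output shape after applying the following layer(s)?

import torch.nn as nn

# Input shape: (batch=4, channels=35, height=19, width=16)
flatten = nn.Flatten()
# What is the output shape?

Input shape: (4, 35, 19, 16)
Output shape: (4, 10640)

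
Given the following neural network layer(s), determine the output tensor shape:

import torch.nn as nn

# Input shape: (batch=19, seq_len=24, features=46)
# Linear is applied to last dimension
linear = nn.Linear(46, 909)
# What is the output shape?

Input shape: (19, 24, 46)
Output shape: (19, 24, 909)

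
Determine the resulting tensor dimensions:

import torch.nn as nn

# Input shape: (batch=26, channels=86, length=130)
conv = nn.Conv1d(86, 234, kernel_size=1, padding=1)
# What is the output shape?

Input shape: (26, 86, 130)
Output shape: (26, 234, 132)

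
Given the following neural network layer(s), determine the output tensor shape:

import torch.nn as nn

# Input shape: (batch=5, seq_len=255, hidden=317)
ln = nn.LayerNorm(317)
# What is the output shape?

Input shape: (5, 255, 317)
Output shape: (5, 255, 317)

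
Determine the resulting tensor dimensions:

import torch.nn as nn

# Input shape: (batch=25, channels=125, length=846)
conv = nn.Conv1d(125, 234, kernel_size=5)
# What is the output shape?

Input shape: (25, 125, 846)
Output shape: (25, 234, 842)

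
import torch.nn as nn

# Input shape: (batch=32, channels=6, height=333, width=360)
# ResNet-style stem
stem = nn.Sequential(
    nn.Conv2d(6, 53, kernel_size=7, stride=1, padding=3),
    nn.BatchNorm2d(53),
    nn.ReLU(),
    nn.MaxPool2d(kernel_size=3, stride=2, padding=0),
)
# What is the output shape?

Input shape: (32, 6, 333, 360)
  -> after Conv2d 7x7 stride=1: (32, 53, 333, 360)
Output shape: (32, 53, 166, 179)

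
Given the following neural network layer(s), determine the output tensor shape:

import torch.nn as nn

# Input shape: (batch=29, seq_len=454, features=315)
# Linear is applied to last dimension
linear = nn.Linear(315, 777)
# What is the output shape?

Input shape: (29, 454, 315)
Output shape: (29, 454, 777)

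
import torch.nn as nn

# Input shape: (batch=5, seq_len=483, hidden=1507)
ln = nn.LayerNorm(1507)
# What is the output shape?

Input shape: (5, 483, 1507)
Output shape: (5, 483, 1507)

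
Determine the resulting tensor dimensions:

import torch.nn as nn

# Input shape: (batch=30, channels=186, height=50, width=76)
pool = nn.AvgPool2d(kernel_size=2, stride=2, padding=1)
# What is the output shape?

Input shape: (30, 186, 50, 76)
Output shape: (30, 186, 26, 39)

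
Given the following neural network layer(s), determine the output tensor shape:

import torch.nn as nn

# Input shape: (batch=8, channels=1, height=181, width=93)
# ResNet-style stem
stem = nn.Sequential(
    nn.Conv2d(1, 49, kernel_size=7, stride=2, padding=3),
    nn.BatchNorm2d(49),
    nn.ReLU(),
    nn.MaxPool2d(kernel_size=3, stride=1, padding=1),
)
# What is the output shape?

Input shape: (8, 1, 181, 93)
  -> after Conv2d 7x7 stride=2: (8, 49, 91, 47)
Output shape: (8, 49, 91, 47)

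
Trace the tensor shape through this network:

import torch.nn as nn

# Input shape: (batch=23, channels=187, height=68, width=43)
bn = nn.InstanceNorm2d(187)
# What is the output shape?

Input shape: (23, 187, 68, 43)
Output shape: (23, 187, 68, 43)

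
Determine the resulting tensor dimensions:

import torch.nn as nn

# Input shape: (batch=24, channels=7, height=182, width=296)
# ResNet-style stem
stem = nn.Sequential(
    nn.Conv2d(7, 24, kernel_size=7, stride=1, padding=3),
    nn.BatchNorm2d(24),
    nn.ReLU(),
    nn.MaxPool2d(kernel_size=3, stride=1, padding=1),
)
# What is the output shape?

Input shape: (24, 7, 182, 296)
  -> after Conv2d 7x7 stride=1: (24, 24, 182, 296)
Output shape: (24, 24, 182, 296)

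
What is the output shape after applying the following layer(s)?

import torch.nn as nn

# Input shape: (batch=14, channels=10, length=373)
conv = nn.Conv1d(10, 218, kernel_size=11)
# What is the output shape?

Input shape: (14, 10, 373)
Output shape: (14, 218, 363)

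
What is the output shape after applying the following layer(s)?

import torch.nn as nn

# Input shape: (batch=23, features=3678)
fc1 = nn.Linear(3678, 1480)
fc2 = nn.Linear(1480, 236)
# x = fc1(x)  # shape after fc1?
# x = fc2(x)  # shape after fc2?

Input shape: (23, 3678)
  -> after fc1: (23, 1480)
Output shape: (23, 236)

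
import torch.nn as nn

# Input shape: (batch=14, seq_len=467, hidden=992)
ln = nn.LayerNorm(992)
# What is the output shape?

Input shape: (14, 467, 992)
Output shape: (14, 467, 992)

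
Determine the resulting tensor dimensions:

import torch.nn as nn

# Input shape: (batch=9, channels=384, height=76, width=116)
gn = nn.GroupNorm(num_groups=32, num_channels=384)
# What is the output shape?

Input shape: (9, 384, 76, 116)
Output shape: (9, 384, 76, 116)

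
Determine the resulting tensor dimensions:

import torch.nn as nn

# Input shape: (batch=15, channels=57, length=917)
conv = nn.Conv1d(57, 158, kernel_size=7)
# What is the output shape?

Input shape: (15, 57, 917)
Output shape: (15, 158, 911)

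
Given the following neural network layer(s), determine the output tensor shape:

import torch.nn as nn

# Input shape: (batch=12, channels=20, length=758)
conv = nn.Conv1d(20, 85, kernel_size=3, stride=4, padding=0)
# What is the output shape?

Input shape: (12, 20, 758)
Output shape: (12, 85, 189)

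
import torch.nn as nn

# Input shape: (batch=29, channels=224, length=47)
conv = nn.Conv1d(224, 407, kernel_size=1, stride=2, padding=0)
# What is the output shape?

Input shape: (29, 224, 47)
Output shape: (29, 407, 24)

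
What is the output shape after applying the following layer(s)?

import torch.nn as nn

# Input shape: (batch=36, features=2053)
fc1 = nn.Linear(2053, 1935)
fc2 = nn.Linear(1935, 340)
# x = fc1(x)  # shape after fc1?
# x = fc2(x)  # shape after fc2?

Input shape: (36, 2053)
  -> after fc1: (36, 1935)
Output shape: (36, 340)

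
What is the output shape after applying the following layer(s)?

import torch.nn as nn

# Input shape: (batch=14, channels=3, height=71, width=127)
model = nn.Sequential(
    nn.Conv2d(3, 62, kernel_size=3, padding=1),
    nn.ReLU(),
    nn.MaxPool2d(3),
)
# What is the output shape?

Input shape: (14, 3, 71, 127)
  -> after Conv2d: (14, 62, 71, 127)
  -> after ReLU: (14, 62, 71, 127)
Output shape: (14, 62, 23, 42)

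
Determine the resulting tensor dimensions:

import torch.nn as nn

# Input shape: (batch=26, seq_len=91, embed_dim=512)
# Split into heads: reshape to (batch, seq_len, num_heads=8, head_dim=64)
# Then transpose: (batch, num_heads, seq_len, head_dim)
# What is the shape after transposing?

Input shape: (26, 91, 512)
  -> after reshape: (26, 91, 8, 64)
Output shape: (26, 8, 91, 64)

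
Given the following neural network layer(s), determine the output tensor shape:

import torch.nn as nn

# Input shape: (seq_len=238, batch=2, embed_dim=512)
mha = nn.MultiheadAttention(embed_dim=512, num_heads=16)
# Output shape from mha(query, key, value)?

Input shape: (238, 2, 512)
Output shape: (238, 2, 512)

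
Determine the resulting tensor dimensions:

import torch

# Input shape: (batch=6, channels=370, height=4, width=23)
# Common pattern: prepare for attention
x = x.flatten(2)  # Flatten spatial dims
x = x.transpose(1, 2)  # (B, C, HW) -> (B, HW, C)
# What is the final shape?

Input shape: (6, 370, 4, 23)
  -> after flatten(2): (6, 370, 92)
Output shape: (6, 92, 370)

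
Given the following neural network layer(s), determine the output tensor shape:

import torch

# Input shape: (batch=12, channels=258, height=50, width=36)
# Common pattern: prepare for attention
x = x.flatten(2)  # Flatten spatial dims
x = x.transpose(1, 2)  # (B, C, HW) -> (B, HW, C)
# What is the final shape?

Input shape: (12, 258, 50, 36)
  -> after flatten(2): (12, 258, 1800)
Output shape: (12, 1800, 258)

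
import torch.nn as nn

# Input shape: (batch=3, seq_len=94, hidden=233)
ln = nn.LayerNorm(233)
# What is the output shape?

Input shape: (3, 94, 233)
Output shape: (3, 94, 233)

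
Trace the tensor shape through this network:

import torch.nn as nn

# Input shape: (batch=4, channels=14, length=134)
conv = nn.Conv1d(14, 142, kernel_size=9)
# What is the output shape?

Input shape: (4, 14, 134)
Output shape: (4, 142, 126)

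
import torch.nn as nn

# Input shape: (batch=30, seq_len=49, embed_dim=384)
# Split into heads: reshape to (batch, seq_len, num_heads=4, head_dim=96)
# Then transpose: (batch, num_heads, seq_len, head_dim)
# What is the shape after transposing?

Input shape: (30, 49, 384)
  -> after reshape: (30, 49, 4, 96)
Output shape: (30, 4, 49, 96)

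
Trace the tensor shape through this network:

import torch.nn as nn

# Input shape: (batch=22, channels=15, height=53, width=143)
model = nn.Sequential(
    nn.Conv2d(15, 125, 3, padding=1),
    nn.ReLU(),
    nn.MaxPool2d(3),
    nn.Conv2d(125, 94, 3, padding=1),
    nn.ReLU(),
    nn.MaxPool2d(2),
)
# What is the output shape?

Input shape: (22, 15, 53, 143)
  -> after first Conv2d: (22, 125, 53, 143)
  -> after first MaxPool2d: (22, 125, 17, 47)
  -> after second Conv2d: (22, 94, 17, 47)
Output shape: (22, 94, 8, 23)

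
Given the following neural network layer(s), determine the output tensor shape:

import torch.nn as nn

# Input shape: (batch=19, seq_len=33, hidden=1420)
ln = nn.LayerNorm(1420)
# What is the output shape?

Input shape: (19, 33, 1420)
Output shape: (19, 33, 1420)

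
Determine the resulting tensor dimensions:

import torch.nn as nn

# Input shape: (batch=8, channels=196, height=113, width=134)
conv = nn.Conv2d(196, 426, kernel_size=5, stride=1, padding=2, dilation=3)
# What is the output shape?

Input shape: (8, 196, 113, 134)
Output shape: (8, 426, 105, 126)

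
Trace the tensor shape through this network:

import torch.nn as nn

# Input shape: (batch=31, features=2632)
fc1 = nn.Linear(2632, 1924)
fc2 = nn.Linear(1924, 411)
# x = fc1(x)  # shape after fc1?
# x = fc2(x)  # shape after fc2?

Input shape: (31, 2632)
  -> after fc1: (31, 1924)
Output shape: (31, 411)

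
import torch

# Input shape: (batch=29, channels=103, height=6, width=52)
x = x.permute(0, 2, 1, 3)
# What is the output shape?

Input shape: (29, 103, 6, 52)
Output shape: (29, 6, 103, 52)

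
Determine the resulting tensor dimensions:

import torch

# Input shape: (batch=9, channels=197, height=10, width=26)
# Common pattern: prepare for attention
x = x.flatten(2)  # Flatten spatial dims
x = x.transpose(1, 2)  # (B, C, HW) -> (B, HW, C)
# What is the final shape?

Input shape: (9, 197, 10, 26)
  -> after flatten(2): (9, 197, 260)
Output shape: (9, 260, 197)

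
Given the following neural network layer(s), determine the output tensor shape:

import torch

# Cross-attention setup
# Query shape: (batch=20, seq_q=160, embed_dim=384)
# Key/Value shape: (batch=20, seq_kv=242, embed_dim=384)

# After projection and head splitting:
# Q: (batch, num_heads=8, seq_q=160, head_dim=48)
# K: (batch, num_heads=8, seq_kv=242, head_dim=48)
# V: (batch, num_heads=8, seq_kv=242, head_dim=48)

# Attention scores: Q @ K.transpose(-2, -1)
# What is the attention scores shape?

Input shape: (20, 160, 384)
Output shape: (20, 8, 160, 242)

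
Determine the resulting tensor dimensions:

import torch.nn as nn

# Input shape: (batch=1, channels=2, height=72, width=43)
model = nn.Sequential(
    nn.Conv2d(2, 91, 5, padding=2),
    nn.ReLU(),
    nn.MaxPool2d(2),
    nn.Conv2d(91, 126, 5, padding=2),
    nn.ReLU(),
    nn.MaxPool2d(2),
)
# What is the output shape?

Input shape: (1, 2, 72, 43)
  -> after first Conv2d: (1, 91, 72, 43)
  -> after first MaxPool2d: (1, 91, 36, 21)
  -> after second Conv2d: (1, 126, 36, 21)
Output shape: (1, 126, 18, 10)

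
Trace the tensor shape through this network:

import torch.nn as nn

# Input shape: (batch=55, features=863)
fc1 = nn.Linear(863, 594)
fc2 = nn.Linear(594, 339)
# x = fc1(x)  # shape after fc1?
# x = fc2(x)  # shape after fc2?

Input shape: (55, 863)
  -> after fc1: (55, 594)
Output shape: (55, 339)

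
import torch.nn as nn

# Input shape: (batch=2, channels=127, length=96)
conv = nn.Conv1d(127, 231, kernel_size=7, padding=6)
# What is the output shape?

Input shape: (2, 127, 96)
Output shape: (2, 231, 102)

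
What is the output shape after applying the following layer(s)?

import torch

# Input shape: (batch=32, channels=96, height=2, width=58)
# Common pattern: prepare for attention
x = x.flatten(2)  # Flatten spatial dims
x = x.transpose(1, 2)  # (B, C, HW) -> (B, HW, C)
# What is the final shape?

Input shape: (32, 96, 2, 58)
  -> after flatten(2): (32, 96, 116)
Output shape: (32, 116, 96)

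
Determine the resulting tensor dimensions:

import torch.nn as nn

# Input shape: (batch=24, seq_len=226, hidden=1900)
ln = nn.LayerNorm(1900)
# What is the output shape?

Input shape: (24, 226, 1900)
Output shape: (24, 226, 1900)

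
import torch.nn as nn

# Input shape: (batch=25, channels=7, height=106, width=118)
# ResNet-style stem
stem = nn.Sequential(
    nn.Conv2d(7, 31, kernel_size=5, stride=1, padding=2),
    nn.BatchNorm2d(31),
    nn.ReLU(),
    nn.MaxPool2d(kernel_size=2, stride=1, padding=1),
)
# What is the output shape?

Input shape: (25, 7, 106, 118)
  -> after Conv2d 5x5 stride=1: (25, 31, 106, 118)
Output shape: (25, 31, 107, 119)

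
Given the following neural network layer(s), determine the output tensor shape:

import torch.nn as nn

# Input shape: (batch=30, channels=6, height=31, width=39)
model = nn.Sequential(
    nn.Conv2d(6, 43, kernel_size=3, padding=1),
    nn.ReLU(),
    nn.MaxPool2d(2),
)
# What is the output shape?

Input shape: (30, 6, 31, 39)
  -> after Conv2d: (30, 43, 31, 39)
  -> after ReLU: (30, 43, 31, 39)
Output shape: (30, 43, 15, 19)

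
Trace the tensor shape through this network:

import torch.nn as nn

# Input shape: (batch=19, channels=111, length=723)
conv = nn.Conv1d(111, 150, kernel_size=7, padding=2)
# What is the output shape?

Input shape: (19, 111, 723)
Output shape: (19, 150, 721)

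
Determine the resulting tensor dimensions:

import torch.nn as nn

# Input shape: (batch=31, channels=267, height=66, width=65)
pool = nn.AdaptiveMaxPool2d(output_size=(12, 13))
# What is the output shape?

Input shape: (31, 267, 66, 65)
Output shape: (31, 267, 12, 13)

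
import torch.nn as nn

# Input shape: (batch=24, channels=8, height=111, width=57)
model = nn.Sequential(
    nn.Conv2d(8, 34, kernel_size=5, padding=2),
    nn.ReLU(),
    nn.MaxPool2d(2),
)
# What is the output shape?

Input shape: (24, 8, 111, 57)
  -> after Conv2d: (24, 34, 111, 57)
  -> after ReLU: (24, 34, 111, 57)
Output shape: (24, 34, 55, 28)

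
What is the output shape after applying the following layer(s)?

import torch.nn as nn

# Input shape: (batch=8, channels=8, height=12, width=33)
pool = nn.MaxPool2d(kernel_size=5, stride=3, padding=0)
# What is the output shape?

Input shape: (8, 8, 12, 33)
Output shape: (8, 8, 3, 10)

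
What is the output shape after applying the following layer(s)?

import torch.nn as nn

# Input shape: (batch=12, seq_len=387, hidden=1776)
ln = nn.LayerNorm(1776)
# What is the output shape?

Input shape: (12, 387, 1776)
Output shape: (12, 387, 1776)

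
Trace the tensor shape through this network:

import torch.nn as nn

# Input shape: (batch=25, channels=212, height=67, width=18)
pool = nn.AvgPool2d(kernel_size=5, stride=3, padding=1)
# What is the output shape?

Input shape: (25, 212, 67, 18)
Output shape: (25, 212, 22, 6)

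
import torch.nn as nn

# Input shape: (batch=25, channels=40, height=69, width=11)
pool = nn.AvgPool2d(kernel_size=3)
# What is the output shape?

Input shape: (25, 40, 69, 11)
Output shape: (25, 40, 23, 3)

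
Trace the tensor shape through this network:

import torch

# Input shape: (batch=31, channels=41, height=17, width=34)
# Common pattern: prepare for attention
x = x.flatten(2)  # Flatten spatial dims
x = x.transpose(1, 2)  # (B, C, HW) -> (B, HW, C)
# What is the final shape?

Input shape: (31, 41, 17, 34)
  -> after flatten(2): (31, 41, 578)
Output shape: (31, 578, 41)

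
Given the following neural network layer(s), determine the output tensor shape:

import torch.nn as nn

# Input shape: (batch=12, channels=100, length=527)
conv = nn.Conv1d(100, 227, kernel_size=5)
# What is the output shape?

Input shape: (12, 100, 527)
Output shape: (12, 227, 523)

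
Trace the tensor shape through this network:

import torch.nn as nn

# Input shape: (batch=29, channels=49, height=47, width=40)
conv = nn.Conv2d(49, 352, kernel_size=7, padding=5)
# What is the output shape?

Input shape: (29, 49, 47, 40)
Output shape: (29, 352, 51, 44)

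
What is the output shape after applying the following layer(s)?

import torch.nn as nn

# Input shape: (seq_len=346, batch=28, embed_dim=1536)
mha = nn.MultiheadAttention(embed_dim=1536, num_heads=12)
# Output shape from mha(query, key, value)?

Input shape: (346, 28, 1536)
Output shape: (346, 28, 1536)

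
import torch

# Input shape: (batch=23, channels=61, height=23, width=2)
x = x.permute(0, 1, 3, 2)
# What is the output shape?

Input shape: (23, 61, 23, 2)
Output shape: (23, 61, 2, 23)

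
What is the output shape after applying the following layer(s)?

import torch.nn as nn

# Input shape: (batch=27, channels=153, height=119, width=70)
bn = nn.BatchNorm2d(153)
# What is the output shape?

Input shape: (27, 153, 119, 70)
Output shape: (27, 153, 119, 70)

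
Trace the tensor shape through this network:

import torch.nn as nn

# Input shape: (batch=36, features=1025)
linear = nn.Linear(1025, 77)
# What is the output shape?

Input shape: (36, 1025)
Output shape: (36, 77)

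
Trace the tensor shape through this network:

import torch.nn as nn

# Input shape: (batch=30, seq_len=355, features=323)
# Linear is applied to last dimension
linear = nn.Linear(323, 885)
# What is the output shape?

Input shape: (30, 355, 323)
Output shape: (30, 355, 885)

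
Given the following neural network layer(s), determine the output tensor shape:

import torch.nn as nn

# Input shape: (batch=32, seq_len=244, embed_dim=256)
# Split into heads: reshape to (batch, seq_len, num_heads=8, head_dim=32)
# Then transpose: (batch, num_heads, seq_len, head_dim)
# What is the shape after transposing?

Input shape: (32, 244, 256)
  -> after reshape: (32, 244, 8, 32)
Output shape: (32, 8, 244, 32)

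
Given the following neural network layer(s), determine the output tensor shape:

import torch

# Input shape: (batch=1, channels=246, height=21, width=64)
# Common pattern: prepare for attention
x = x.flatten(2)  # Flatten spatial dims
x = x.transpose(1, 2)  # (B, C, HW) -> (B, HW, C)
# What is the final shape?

Input shape: (1, 246, 21, 64)
  -> after flatten(2): (1, 246, 1344)
Output shape: (1, 1344, 246)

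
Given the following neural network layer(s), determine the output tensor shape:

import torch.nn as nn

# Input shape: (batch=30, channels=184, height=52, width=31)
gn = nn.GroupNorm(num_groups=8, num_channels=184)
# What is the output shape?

Input shape: (30, 184, 52, 31)
Output shape: (30, 184, 52, 31)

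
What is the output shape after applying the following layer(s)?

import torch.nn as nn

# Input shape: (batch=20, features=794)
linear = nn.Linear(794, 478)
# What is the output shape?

Input shape: (20, 794)
Output shape: (20, 478)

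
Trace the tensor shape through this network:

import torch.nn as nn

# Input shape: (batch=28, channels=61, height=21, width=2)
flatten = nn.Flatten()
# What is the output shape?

Input shape: (28, 61, 21, 2)
Output shape: (28, 2562)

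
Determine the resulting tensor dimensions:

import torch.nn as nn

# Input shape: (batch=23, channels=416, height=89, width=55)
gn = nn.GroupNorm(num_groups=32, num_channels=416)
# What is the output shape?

Input shape: (23, 416, 89, 55)
Output shape: (23, 416, 89, 55)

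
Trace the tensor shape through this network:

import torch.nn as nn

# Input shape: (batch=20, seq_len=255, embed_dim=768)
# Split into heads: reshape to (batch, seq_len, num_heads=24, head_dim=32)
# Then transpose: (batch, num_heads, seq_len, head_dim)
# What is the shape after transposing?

Input shape: (20, 255, 768)
  -> after reshape: (20, 255, 24, 32)
Output shape: (20, 24, 255, 32)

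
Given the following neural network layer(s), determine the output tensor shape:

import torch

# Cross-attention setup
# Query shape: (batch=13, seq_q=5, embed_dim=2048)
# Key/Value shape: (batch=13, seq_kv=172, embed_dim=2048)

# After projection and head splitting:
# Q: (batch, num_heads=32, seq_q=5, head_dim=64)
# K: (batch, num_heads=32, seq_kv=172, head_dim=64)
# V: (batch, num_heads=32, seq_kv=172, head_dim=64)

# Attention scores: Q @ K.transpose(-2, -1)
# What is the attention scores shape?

Input shape: (13, 5, 2048)
Output shape: (13, 32, 5, 172)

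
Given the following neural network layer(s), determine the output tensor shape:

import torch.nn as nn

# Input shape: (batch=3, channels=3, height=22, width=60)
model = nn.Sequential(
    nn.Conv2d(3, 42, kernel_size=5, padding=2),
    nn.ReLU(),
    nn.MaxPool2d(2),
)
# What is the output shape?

Input shape: (3, 3, 22, 60)
  -> after Conv2d: (3, 42, 22, 60)
  -> after ReLU: (3, 42, 22, 60)
Output shape: (3, 42, 11, 30)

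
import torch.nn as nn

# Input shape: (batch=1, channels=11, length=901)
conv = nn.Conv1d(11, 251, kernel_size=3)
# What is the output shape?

Input shape: (1, 11, 901)
Output shape: (1, 251, 899)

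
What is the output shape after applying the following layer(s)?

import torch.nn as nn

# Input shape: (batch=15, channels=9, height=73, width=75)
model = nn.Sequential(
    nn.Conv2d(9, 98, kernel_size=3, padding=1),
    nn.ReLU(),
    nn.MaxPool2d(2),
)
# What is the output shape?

Input shape: (15, 9, 73, 75)
  -> after Conv2d: (15, 98, 73, 75)
  -> after ReLU: (15, 98, 73, 75)
Output shape: (15, 98, 36, 37)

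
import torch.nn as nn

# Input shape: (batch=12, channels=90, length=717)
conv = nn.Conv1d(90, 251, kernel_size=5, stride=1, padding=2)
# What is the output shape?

Input shape: (12, 90, 717)
Output shape: (12, 251, 717)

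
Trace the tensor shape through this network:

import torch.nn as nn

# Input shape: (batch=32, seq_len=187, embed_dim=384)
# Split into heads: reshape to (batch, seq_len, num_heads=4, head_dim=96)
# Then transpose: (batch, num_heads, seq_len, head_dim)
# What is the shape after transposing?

Input shape: (32, 187, 384)
  -> after reshape: (32, 187, 4, 96)
Output shape: (32, 4, 187, 96)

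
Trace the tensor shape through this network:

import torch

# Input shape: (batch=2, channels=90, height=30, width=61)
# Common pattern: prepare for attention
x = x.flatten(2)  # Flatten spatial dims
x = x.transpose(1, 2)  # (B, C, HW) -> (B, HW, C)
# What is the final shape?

Input shape: (2, 90, 30, 61)
  -> after flatten(2): (2, 90, 1830)
Output shape: (2, 1830, 90)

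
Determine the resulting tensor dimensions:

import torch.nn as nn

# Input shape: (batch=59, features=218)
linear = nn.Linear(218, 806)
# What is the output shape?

Input shape: (59, 218)
Output shape: (59, 806)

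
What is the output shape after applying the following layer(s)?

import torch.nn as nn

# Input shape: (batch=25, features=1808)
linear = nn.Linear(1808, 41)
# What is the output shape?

Input shape: (25, 1808)
Output shape: (25, 41)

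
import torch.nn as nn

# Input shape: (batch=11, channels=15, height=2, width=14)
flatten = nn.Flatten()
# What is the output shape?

Input shape: (11, 15, 2, 14)
Output shape: (11, 420)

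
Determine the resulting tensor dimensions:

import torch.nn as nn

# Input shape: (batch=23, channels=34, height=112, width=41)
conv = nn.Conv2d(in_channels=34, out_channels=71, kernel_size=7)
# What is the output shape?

Input shape: (23, 34, 112, 41)
Output shape: (23, 71, 106, 35)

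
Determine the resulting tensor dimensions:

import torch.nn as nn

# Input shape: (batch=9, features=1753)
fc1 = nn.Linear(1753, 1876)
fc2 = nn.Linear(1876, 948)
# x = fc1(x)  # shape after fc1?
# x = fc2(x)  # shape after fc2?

Input shape: (9, 1753)
  -> after fc1: (9, 1876)
Output shape: (9, 948)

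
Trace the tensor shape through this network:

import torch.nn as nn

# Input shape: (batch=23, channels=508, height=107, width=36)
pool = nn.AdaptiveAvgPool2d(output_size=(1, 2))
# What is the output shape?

Input shape: (23, 508, 107, 36)
Output shape: (23, 508, 1, 2)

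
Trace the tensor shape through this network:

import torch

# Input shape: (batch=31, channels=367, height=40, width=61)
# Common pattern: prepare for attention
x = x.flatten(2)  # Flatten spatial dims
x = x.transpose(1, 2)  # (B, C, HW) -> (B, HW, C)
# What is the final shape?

Input shape: (31, 367, 40, 61)
  -> after flatten(2): (31, 367, 2440)
Output shape: (31, 2440, 367)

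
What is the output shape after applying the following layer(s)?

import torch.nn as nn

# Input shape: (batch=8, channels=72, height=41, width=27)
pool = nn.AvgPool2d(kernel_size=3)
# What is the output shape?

Input shape: (8, 72, 41, 27)
Output shape: (8, 72, 13, 9)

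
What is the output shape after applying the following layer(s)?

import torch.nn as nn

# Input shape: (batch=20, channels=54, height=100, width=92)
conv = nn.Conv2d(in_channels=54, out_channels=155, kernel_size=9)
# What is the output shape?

Input shape: (20, 54, 100, 92)
Output shape: (20, 155, 92, 84)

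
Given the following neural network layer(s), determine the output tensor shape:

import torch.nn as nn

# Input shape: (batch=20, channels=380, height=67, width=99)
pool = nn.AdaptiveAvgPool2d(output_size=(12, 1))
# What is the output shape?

Input shape: (20, 380, 67, 99)
Output shape: (20, 380, 12, 1)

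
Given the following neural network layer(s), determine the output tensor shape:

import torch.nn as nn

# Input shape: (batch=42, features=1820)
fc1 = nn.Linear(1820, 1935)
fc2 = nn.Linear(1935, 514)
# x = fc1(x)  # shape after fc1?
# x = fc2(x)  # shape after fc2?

Input shape: (42, 1820)
  -> after fc1: (42, 1935)
Output shape: (42, 514)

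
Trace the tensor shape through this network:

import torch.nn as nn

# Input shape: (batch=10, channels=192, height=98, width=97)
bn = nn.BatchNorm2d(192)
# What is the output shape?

Input shape: (10, 192, 98, 97)
Output shape: (10, 192, 98, 97)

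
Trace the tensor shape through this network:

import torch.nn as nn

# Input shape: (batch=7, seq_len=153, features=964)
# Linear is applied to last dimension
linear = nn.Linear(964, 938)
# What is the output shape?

Input shape: (7, 153, 964)
Output shape: (7, 153, 938)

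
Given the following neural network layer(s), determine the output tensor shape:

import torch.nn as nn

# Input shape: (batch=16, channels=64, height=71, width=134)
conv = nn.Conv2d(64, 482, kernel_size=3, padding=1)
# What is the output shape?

Input shape: (16, 64, 71, 134)
Output shape: (16, 482, 71, 134)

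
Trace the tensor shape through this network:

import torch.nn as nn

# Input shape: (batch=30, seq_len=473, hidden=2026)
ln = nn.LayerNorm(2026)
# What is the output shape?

Input shape: (30, 473, 2026)
Output shape: (30, 473, 2026)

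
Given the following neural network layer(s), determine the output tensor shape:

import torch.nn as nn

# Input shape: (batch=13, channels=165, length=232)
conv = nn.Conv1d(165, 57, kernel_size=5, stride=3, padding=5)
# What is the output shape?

Input shape: (13, 165, 232)
Output shape: (13, 57, 80)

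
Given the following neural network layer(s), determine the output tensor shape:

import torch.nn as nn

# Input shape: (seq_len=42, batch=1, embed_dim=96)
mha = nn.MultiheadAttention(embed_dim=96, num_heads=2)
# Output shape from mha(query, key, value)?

Input shape: (42, 1, 96)
Output shape: (42, 1, 96)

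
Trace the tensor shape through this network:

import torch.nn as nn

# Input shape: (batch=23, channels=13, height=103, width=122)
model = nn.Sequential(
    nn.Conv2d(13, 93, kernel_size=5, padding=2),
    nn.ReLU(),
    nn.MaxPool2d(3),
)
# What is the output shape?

Input shape: (23, 13, 103, 122)
  -> after Conv2d: (23, 93, 103, 122)
  -> after ReLU: (23, 93, 103, 122)
Output shape: (23, 93, 34, 40)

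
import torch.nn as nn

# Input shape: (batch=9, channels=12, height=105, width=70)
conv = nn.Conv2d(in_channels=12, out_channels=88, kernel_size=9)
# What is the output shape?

Input shape: (9, 12, 105, 70)
Output shape: (9, 88, 97, 62)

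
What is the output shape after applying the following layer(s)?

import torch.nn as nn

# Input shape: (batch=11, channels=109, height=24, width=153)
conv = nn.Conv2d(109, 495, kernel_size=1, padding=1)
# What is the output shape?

Input shape: (11, 109, 24, 153)
Output shape: (11, 495, 26, 155)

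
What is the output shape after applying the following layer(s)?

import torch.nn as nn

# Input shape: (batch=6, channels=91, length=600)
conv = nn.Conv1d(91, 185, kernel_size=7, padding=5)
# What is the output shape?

Input shape: (6, 91, 600)
Output shape: (6, 185, 604)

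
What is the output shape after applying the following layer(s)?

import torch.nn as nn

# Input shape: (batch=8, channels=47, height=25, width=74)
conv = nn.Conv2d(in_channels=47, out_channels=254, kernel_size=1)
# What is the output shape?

Input shape: (8, 47, 25, 74)
Output shape: (8, 254, 25, 74)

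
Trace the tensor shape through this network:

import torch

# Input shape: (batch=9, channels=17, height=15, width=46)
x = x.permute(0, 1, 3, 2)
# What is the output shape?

Input shape: (9, 17, 15, 46)
Output shape: (9, 17, 46, 15)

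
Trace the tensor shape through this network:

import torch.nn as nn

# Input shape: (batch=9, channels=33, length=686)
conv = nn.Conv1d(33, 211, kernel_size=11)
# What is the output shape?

Input shape: (9, 33, 686)
Output shape: (9, 211, 676)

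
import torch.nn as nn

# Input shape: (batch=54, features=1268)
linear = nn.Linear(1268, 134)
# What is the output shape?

Input shape: (54, 1268)
Output shape: (54, 134)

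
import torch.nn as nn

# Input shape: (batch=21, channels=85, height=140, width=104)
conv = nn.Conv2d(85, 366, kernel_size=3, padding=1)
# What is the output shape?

Input shape: (21, 85, 140, 104)
Output shape: (21, 366, 140, 104)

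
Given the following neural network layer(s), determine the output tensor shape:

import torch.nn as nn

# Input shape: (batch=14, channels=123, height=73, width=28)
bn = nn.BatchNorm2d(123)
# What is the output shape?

Input shape: (14, 123, 73, 28)
Output shape: (14, 123, 73, 28)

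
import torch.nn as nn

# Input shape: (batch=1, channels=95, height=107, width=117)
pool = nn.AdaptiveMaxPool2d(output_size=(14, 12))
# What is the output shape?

Input shape: (1, 95, 107, 117)
Output shape: (1, 95, 14, 12)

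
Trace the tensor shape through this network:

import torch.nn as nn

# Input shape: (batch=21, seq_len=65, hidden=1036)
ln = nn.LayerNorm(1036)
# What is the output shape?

Input shape: (21, 65, 1036)
Output shape: (21, 65, 1036)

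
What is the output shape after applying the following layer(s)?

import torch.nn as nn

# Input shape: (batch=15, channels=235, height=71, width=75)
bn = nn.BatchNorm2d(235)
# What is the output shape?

Input shape: (15, 235, 71, 75)
Output shape: (15, 235, 71, 75)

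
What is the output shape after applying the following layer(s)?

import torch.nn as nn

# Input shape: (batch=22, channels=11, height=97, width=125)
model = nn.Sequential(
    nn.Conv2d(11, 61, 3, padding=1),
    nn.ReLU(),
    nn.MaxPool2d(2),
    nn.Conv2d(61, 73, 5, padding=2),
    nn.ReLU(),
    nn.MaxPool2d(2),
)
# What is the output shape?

Input shape: (22, 11, 97, 125)
  -> after first Conv2d: (22, 61, 97, 125)
  -> after first MaxPool2d: (22, 61, 48, 62)
  -> after second Conv2d: (22, 73, 48, 62)
Output shape: (22, 73, 24, 31)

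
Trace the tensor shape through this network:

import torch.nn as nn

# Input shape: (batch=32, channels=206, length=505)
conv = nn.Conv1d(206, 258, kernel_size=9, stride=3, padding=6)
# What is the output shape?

Input shape: (32, 206, 505)
Output shape: (32, 258, 170)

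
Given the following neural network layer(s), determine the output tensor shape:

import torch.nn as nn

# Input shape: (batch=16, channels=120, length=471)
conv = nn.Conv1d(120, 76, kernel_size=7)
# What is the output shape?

Input shape: (16, 120, 471)
Output shape: (16, 76, 465)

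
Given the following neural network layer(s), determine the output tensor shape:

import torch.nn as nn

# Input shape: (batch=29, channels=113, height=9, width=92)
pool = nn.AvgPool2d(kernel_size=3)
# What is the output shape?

Input shape: (29, 113, 9, 92)
Output shape: (29, 113, 3, 30)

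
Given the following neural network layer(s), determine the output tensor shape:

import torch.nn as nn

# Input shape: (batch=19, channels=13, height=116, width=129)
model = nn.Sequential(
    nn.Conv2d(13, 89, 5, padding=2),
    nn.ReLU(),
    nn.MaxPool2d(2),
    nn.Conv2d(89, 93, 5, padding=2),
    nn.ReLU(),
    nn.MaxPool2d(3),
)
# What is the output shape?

Input shape: (19, 13, 116, 129)
  -> after first Conv2d: (19, 89, 116, 129)
  -> after first MaxPool2d: (19, 89, 58, 64)
  -> after second Conv2d: (19, 93, 58, 64)
Output shape: (19, 93, 19, 21)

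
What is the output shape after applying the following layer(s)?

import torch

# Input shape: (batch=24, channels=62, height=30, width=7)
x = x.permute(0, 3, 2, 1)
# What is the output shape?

Input shape: (24, 62, 30, 7)
Output shape: (24, 7, 30, 62)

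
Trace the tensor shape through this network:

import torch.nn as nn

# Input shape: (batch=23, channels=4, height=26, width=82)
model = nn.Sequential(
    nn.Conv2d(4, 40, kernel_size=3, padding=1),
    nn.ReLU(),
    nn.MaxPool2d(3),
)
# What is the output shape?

Input shape: (23, 4, 26, 82)
  -> after Conv2d: (23, 40, 26, 82)
  -> after ReLU: (23, 40, 26, 82)
Output shape: (23, 40, 8, 27)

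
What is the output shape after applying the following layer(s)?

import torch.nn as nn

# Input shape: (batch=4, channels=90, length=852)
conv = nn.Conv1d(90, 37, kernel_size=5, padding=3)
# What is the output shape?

Input shape: (4, 90, 852)
Output shape: (4, 37, 854)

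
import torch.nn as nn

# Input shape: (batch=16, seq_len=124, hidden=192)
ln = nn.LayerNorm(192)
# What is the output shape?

Input shape: (16, 124, 192)
Output shape: (16, 124, 192)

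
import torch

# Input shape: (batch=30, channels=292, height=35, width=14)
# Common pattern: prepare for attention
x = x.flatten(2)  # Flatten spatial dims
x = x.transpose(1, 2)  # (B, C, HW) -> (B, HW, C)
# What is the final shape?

Input shape: (30, 292, 35, 14)
  -> after flatten(2): (30, 292, 490)
Output shape: (30, 490, 292)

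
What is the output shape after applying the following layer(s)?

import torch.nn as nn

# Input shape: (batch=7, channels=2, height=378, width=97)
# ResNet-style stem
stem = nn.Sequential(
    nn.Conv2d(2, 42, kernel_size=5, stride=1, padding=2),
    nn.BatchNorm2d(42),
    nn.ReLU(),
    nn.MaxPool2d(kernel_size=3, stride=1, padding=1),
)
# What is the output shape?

Input shape: (7, 2, 378, 97)
  -> after Conv2d 5x5 stride=1: (7, 42, 378, 97)
Output shape: (7, 42, 378, 97)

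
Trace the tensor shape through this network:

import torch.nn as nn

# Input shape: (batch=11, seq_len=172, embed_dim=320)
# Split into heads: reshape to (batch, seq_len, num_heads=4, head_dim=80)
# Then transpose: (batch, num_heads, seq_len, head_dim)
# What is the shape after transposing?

Input shape: (11, 172, 320)
  -> after reshape: (11, 172, 4, 80)
Output shape: (11, 4, 172, 80)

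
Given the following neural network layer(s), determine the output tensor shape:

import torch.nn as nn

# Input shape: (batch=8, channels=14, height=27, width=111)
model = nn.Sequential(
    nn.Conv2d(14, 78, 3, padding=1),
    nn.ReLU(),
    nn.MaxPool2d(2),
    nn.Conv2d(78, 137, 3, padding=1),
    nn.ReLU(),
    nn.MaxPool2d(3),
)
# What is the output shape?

Input shape: (8, 14, 27, 111)
  -> after first Conv2d: (8, 78, 27, 111)
  -> after first MaxPool2d: (8, 78, 13, 55)
  -> after second Conv2d: (8, 137, 13, 55)
Output shape: (8, 137, 4, 18)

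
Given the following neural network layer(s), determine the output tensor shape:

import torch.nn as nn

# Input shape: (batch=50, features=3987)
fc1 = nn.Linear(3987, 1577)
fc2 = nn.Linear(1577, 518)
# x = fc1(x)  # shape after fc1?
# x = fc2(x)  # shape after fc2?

Input shape: (50, 3987)
  -> after fc1: (50, 1577)
Output shape: (50, 518)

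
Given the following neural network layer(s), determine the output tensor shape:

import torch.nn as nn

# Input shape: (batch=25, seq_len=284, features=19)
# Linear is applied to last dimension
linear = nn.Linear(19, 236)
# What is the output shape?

Input shape: (25, 284, 19)
Output shape: (25, 284, 236)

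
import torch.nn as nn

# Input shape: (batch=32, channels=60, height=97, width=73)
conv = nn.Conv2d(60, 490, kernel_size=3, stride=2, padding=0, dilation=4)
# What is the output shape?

Input shape: (32, 60, 97, 73)
Output shape: (32, 490, 45, 33)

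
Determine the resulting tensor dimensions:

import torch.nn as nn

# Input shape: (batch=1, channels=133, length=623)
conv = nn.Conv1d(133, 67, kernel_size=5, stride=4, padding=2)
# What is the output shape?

Input shape: (1, 133, 623)
Output shape: (1, 67, 156)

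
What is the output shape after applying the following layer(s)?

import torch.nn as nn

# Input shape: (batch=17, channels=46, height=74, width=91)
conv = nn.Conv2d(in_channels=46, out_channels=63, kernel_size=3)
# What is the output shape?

Input shape: (17, 46, 74, 91)
Output shape: (17, 63, 72, 89)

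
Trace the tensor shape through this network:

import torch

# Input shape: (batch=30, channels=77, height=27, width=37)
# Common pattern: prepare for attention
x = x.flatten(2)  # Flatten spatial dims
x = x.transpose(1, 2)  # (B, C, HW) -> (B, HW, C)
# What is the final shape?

Input shape: (30, 77, 27, 37)
  -> after flatten(2): (30, 77, 999)
Output shape: (30, 999, 77)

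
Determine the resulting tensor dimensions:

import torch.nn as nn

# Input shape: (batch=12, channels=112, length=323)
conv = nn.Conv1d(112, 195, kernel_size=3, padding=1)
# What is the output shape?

Input shape: (12, 112, 323)
Output shape: (12, 195, 323)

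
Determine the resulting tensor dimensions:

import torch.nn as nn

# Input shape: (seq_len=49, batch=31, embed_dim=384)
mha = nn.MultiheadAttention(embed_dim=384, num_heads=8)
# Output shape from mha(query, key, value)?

Input shape: (49, 31, 384)
Output shape: (49, 31, 384)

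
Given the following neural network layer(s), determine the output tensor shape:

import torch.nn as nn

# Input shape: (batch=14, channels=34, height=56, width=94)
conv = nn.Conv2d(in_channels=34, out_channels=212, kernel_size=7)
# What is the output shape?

Input shape: (14, 34, 56, 94)
Output shape: (14, 212, 50, 88)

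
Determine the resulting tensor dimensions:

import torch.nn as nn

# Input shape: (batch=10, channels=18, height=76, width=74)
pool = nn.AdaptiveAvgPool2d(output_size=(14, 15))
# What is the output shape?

Input shape: (10, 18, 76, 74)
Output shape: (10, 18, 14, 15)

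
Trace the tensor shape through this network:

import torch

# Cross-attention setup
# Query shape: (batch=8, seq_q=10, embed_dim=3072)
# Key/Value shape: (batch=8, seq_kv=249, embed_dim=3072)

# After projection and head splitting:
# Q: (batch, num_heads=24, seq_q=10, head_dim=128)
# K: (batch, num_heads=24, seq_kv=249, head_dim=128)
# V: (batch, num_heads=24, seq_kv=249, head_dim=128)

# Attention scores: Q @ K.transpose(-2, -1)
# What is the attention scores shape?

Input shape: (8, 10, 3072)
Output shape: (8, 24, 10, 249)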